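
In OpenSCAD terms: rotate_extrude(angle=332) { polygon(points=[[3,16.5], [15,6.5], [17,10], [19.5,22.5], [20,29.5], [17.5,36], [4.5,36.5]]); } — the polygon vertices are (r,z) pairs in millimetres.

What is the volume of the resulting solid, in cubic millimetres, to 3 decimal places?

Profile (r,z), 7 vertices: (3,16.5) (15,6.5) (17,10) (19.5,22.5) (20,29.5) (17.5,36) (4.5,36.5)
edge 0: (3,16.5)→(15,6.5)  cross = 3·6.5 − 15·16.5 = -228.0000; (r_i+r_j)·cross = 18·-228.0000 = -4104.0000
edge 1: (15,6.5)→(17,10)  cross = 15·10 − 17·6.5 = 39.5000; (r_i+r_j)·cross = 32·39.5000 = 1264.0000
edge 2: (17,10)→(19.5,22.5)  cross = 17·22.5 − 19.5·10 = 187.5000; (r_i+r_j)·cross = 36.5·187.5000 = 6843.7500
edge 3: (19.5,22.5)→(20,29.5)  cross = 19.5·29.5 − 20·22.5 = 125.2500; (r_i+r_j)·cross = 39.5·125.2500 = 4947.3750
edge 4: (20,29.5)→(17.5,36)  cross = 20·36 − 17.5·29.5 = 203.7500; (r_i+r_j)·cross = 37.5·203.7500 = 7640.6250
edge 5: (17.5,36)→(4.5,36.5)  cross = 17.5·36.5 − 4.5·36 = 476.7500; (r_i+r_j)·cross = 22·476.7500 = 10488.5000
edge 6: (4.5,36.5)→(3,16.5)  cross = 4.5·16.5 − 3·36.5 = -35.2500; (r_i+r_j)·cross = 7.5·-35.2500 = -264.3750
Σcross = 769.5000 → A = |Σcross|/2 = 384.7500 mm²
Σ(r_i+r_j)·cross = 26815.8750 → first moment M = |Σ|/6 = 4469.3125
R_c = M/A = 4469.3125/384.7500 = 11.6161 mm
θ = 332° = 5.794493 rad
V = θ·R_c·A = 5.794493·11.6161·384.7500 = 25897.401 mm³

Volume = 25897.401 mm³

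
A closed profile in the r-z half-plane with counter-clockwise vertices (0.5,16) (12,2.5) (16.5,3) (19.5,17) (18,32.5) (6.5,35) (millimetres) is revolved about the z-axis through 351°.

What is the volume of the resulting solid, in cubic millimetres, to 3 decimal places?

Profile (r,z), 6 vertices: (0.5,16) (12,2.5) (16.5,3) (19.5,17) (18,32.5) (6.5,35)
edge 0: (0.5,16)→(12,2.5)  cross = 0.5·2.5 − 12·16 = -190.7500; (r_i+r_j)·cross = 12.5·-190.7500 = -2384.3750
edge 1: (12,2.5)→(16.5,3)  cross = 12·3 − 16.5·2.5 = -5.2500; (r_i+r_j)·cross = 28.5·-5.2500 = -149.6250
edge 2: (16.5,3)→(19.5,17)  cross = 16.5·17 − 19.5·3 = 222.0000; (r_i+r_j)·cross = 36·222.0000 = 7992.0000
edge 3: (19.5,17)→(18,32.5)  cross = 19.5·32.5 − 18·17 = 327.7500; (r_i+r_j)·cross = 37.5·327.7500 = 12290.6250
edge 4: (18,32.5)→(6.5,35)  cross = 18·35 − 6.5·32.5 = 418.7500; (r_i+r_j)·cross = 24.5·418.7500 = 10259.3750
edge 5: (6.5,35)→(0.5,16)  cross = 6.5·16 − 0.5·35 = 86.5000; (r_i+r_j)·cross = 7·86.5000 = 605.5000
Σcross = 859.0000 → A = |Σcross|/2 = 429.5000 mm²
Σ(r_i+r_j)·cross = 28613.5000 → first moment M = |Σ|/6 = 4768.9167
R_c = M/A = 4768.9167/429.5000 = 11.1034 mm
θ = 351° = 6.126106 rad
V = θ·R_c·A = 6.126106·11.1034·429.5000 = 29214.887 mm³

Volume = 29214.887 mm³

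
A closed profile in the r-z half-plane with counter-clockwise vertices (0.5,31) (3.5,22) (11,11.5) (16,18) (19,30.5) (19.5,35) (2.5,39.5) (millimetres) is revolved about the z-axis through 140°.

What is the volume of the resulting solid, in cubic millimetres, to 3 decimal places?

Profile (r,z), 7 vertices: (0.5,31) (3.5,22) (11,11.5) (16,18) (19,30.5) (19.5,35) (2.5,39.5)
edge 0: (0.5,31)→(3.5,22)  cross = 0.5·22 − 3.5·31 = -97.5000; (r_i+r_j)·cross = 4·-97.5000 = -390.0000
edge 1: (3.5,22)→(11,11.5)  cross = 3.5·11.5 − 11·22 = -201.7500; (r_i+r_j)·cross = 14.5·-201.7500 = -2925.3750
edge 2: (11,11.5)→(16,18)  cross = 11·18 − 16·11.5 = 14.0000; (r_i+r_j)·cross = 27·14.0000 = 378.0000
edge 3: (16,18)→(19,30.5)  cross = 16·30.5 − 19·18 = 146.0000; (r_i+r_j)·cross = 35·146.0000 = 5110.0000
edge 4: (19,30.5)→(19.5,35)  cross = 19·35 − 19.5·30.5 = 70.2500; (r_i+r_j)·cross = 38.5·70.2500 = 2704.6250
edge 5: (19.5,35)→(2.5,39.5)  cross = 19.5·39.5 − 2.5·35 = 682.7500; (r_i+r_j)·cross = 22·682.7500 = 15020.5000
edge 6: (2.5,39.5)→(0.5,31)  cross = 2.5·31 − 0.5·39.5 = 57.7500; (r_i+r_j)·cross = 3·57.7500 = 173.2500
Σcross = 671.5000 → A = |Σcross|/2 = 335.7500 mm²
Σ(r_i+r_j)·cross = 20071.0000 → first moment M = |Σ|/6 = 3345.1667
R_c = M/A = 3345.1667/335.7500 = 9.9633 mm
θ = 140° = 2.443461 rad
V = θ·R_c·A = 2.443461·9.9633·335.7500 = 8173.784 mm³

Volume = 8173.784 mm³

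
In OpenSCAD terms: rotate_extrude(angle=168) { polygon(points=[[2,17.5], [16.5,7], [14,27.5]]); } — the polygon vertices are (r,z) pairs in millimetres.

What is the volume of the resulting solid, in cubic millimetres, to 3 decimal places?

Profile (r,z), 3 vertices: (2,17.5) (16.5,7) (14,27.5)
edge 0: (2,17.5)→(16.5,7)  cross = 2·7 − 16.5·17.5 = -274.7500; (r_i+r_j)·cross = 18.5·-274.7500 = -5082.8750
edge 1: (16.5,7)→(14,27.5)  cross = 16.5·27.5 − 14·7 = 355.7500; (r_i+r_j)·cross = 30.5·355.7500 = 10850.3750
edge 2: (14,27.5)→(2,17.5)  cross = 14·17.5 − 2·27.5 = 190.0000; (r_i+r_j)·cross = 16·190.0000 = 3040.0000
Σcross = 271.0000 → A = |Σcross|/2 = 135.5000 mm²
Σ(r_i+r_j)·cross = 8807.5000 → first moment M = |Σ|/6 = 1467.9167
R_c = M/A = 1467.9167/135.5000 = 10.8333 mm
θ = 168° = 2.932153 rad
V = θ·R_c·A = 2.932153·10.8333·135.5000 = 4304.156 mm³

Volume = 4304.156 mm³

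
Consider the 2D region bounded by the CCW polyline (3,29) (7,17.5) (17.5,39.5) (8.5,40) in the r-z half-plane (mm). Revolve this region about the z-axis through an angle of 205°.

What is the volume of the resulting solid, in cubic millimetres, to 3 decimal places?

Volume = 5182.848 mm³

Profile (r,z), 4 vertices: (3,29) (7,17.5) (17.5,39.5) (8.5,40)
edge 0: (3,29)→(7,17.5)  cross = 3·17.5 − 7·29 = -150.5000; (r_i+r_j)·cross = 10·-150.5000 = -1505.0000
edge 1: (7,17.5)→(17.5,39.5)  cross = 7·39.5 − 17.5·17.5 = -29.7500; (r_i+r_j)·cross = 24.5·-29.7500 = -728.8750
edge 2: (17.5,39.5)→(8.5,40)  cross = 17.5·40 − 8.5·39.5 = 364.2500; (r_i+r_j)·cross = 26·364.2500 = 9470.5000
edge 3: (8.5,40)→(3,29)  cross = 8.5·29 − 3·40 = 126.5000; (r_i+r_j)·cross = 11.5·126.5000 = 1454.7500
Σcross = 310.5000 → A = |Σcross|/2 = 155.2500 mm²
Σ(r_i+r_j)·cross = 8691.3750 → first moment M = |Σ|/6 = 1448.5625
R_c = M/A = 1448.5625/155.2500 = 9.3305 mm
θ = 205° = 3.577925 rad
V = θ·R_c·A = 3.577925·9.3305·155.2500 = 5182.848 mm³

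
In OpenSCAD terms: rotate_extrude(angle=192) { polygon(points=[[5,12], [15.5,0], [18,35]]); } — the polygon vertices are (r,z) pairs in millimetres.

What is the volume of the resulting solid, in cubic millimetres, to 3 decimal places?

Volume = 8547.226 mm³

Profile (r,z), 3 vertices: (5,12) (15.5,0) (18,35)
edge 0: (5,12)→(15.5,0)  cross = 5·0 − 15.5·12 = -186.0000; (r_i+r_j)·cross = 20.5·-186.0000 = -3813.0000
edge 1: (15.5,0)→(18,35)  cross = 15.5·35 − 18·0 = 542.5000; (r_i+r_j)·cross = 33.5·542.5000 = 18173.7500
edge 2: (18,35)→(5,12)  cross = 18·12 − 5·35 = 41.0000; (r_i+r_j)·cross = 23·41.0000 = 943.0000
Σcross = 397.5000 → A = |Σcross|/2 = 198.7500 mm²
Σ(r_i+r_j)·cross = 15303.7500 → first moment M = |Σ|/6 = 2550.6250
R_c = M/A = 2550.6250/198.7500 = 12.8333 mm
θ = 192° = 3.351032 rad
V = θ·R_c·A = 3.351032·12.8333·198.7500 = 8547.226 mm³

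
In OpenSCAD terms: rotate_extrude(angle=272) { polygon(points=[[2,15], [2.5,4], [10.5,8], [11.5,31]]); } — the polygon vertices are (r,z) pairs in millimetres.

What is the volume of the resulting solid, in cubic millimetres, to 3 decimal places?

Volume = 4913.451 mm³

Profile (r,z), 4 vertices: (2,15) (2.5,4) (10.5,8) (11.5,31)
edge 0: (2,15)→(2.5,4)  cross = 2·4 − 2.5·15 = -29.5000; (r_i+r_j)·cross = 4.5·-29.5000 = -132.7500
edge 1: (2.5,4)→(10.5,8)  cross = 2.5·8 − 10.5·4 = -22.0000; (r_i+r_j)·cross = 13·-22.0000 = -286.0000
edge 2: (10.5,8)→(11.5,31)  cross = 10.5·31 − 11.5·8 = 233.5000; (r_i+r_j)·cross = 22·233.5000 = 5137.0000
edge 3: (11.5,31)→(2,15)  cross = 11.5·15 − 2·31 = 110.5000; (r_i+r_j)·cross = 13.5·110.5000 = 1491.7500
Σcross = 292.5000 → A = |Σcross|/2 = 146.2500 mm²
Σ(r_i+r_j)·cross = 6210.0000 → first moment M = |Σ|/6 = 1035.0000
R_c = M/A = 1035.0000/146.2500 = 7.0769 mm
θ = 272° = 4.747296 rad
V = θ·R_c·A = 4.747296·7.0769·146.2500 = 4913.451 mm³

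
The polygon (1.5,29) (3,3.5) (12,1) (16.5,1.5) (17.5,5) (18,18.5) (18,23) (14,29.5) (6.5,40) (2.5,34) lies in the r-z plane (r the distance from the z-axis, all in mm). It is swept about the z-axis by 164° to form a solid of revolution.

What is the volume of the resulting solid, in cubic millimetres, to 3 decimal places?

Volume = 13180.420 mm³

Profile (r,z), 10 vertices: (1.5,29) (3,3.5) (12,1) (16.5,1.5) (17.5,5) (18,18.5) (18,23) (14,29.5) (6.5,40) (2.5,34)
edge 0: (1.5,29)→(3,3.5)  cross = 1.5·3.5 − 3·29 = -81.7500; (r_i+r_j)·cross = 4.5·-81.7500 = -367.8750
edge 1: (3,3.5)→(12,1)  cross = 3·1 − 12·3.5 = -39.0000; (r_i+r_j)·cross = 15·-39.0000 = -585.0000
edge 2: (12,1)→(16.5,1.5)  cross = 12·1.5 − 16.5·1 = 1.5000; (r_i+r_j)·cross = 28.5·1.5000 = 42.7500
edge 3: (16.5,1.5)→(17.5,5)  cross = 16.5·5 − 17.5·1.5 = 56.2500; (r_i+r_j)·cross = 34·56.2500 = 1912.5000
edge 4: (17.5,5)→(18,18.5)  cross = 17.5·18.5 − 18·5 = 233.7500; (r_i+r_j)·cross = 35.5·233.7500 = 8298.1250
edge 5: (18,18.5)→(18,23)  cross = 18·23 − 18·18.5 = 81.0000; (r_i+r_j)·cross = 36·81.0000 = 2916.0000
edge 6: (18,23)→(14,29.5)  cross = 18·29.5 − 14·23 = 209.0000; (r_i+r_j)·cross = 32·209.0000 = 6688.0000
edge 7: (14,29.5)→(6.5,40)  cross = 14·40 − 6.5·29.5 = 368.2500; (r_i+r_j)·cross = 20.5·368.2500 = 7549.1250
edge 8: (6.5,40)→(2.5,34)  cross = 6.5·34 − 2.5·40 = 121.0000; (r_i+r_j)·cross = 9·121.0000 = 1089.0000
edge 9: (2.5,34)→(1.5,29)  cross = 2.5·29 − 1.5·34 = 21.5000; (r_i+r_j)·cross = 4·21.5000 = 86.0000
Σcross = 971.5000 → A = |Σcross|/2 = 485.7500 mm²
Σ(r_i+r_j)·cross = 27628.6250 → first moment M = |Σ|/6 = 4604.7708
R_c = M/A = 4604.7708/485.7500 = 9.4797 mm
θ = 164° = 2.862340 rad
V = θ·R_c·A = 2.862340·9.4797·485.7500 = 13180.420 mm³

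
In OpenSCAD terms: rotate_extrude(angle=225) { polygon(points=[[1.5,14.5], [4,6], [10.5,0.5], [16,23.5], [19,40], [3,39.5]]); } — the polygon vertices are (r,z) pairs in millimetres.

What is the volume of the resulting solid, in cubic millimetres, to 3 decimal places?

Volume = 16850.390 mm³

Profile (r,z), 6 vertices: (1.5,14.5) (4,6) (10.5,0.5) (16,23.5) (19,40) (3,39.5)
edge 0: (1.5,14.5)→(4,6)  cross = 1.5·6 − 4·14.5 = -49.0000; (r_i+r_j)·cross = 5.5·-49.0000 = -269.5000
edge 1: (4,6)→(10.5,0.5)  cross = 4·0.5 − 10.5·6 = -61.0000; (r_i+r_j)·cross = 14.5·-61.0000 = -884.5000
edge 2: (10.5,0.5)→(16,23.5)  cross = 10.5·23.5 − 16·0.5 = 238.7500; (r_i+r_j)·cross = 26.5·238.7500 = 6326.8750
edge 3: (16,23.5)→(19,40)  cross = 16·40 − 19·23.5 = 193.5000; (r_i+r_j)·cross = 35·193.5000 = 6772.5000
edge 4: (19,40)→(3,39.5)  cross = 19·39.5 − 3·40 = 630.5000; (r_i+r_j)·cross = 22·630.5000 = 13871.0000
edge 5: (3,39.5)→(1.5,14.5)  cross = 3·14.5 − 1.5·39.5 = -15.7500; (r_i+r_j)·cross = 4.5·-15.7500 = -70.8750
Σcross = 937.0000 → A = |Σcross|/2 = 468.5000 mm²
Σ(r_i+r_j)·cross = 25745.5000 → first moment M = |Σ|/6 = 4290.9167
R_c = M/A = 4290.9167/468.5000 = 9.1588 mm
θ = 225° = 3.926991 rad
V = θ·R_c·A = 3.926991·9.1588·468.5000 = 16850.390 mm³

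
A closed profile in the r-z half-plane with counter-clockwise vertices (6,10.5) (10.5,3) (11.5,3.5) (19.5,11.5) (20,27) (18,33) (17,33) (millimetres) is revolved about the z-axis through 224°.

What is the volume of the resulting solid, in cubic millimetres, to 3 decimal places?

Profile (r,z), 7 vertices: (6,10.5) (10.5,3) (11.5,3.5) (19.5,11.5) (20,27) (18,33) (17,33)
edge 0: (6,10.5)→(10.5,3)  cross = 6·3 − 10.5·10.5 = -92.2500; (r_i+r_j)·cross = 16.5·-92.2500 = -1522.1250
edge 1: (10.5,3)→(11.5,3.5)  cross = 10.5·3.5 − 11.5·3 = 2.2500; (r_i+r_j)·cross = 22·2.2500 = 49.5000
edge 2: (11.5,3.5)→(19.5,11.5)  cross = 11.5·11.5 − 19.5·3.5 = 64.0000; (r_i+r_j)·cross = 31·64.0000 = 1984.0000
edge 3: (19.5,11.5)→(20,27)  cross = 19.5·27 − 20·11.5 = 296.5000; (r_i+r_j)·cross = 39.5·296.5000 = 11711.7500
edge 4: (20,27)→(18,33)  cross = 20·33 − 18·27 = 174.0000; (r_i+r_j)·cross = 38·174.0000 = 6612.0000
edge 5: (18,33)→(17,33)  cross = 18·33 − 17·33 = 33.0000; (r_i+r_j)·cross = 35·33.0000 = 1155.0000
edge 6: (17,33)→(6,10.5)  cross = 17·10.5 − 6·33 = -19.5000; (r_i+r_j)·cross = 23·-19.5000 = -448.5000
Σcross = 458.0000 → A = |Σcross|/2 = 229.0000 mm²
Σ(r_i+r_j)·cross = 19541.6250 → first moment M = |Σ|/6 = 3256.9375
R_c = M/A = 3256.9375/229.0000 = 14.2224 mm
θ = 224° = 3.909538 rad
V = θ·R_c·A = 3.909538·14.2224·229.0000 = 12733.119 mm³

Volume = 12733.119 mm³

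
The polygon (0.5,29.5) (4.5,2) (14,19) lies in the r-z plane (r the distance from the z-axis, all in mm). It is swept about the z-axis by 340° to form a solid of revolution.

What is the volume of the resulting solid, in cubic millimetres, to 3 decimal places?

Profile (r,z), 3 vertices: (0.5,29.5) (4.5,2) (14,19)
edge 0: (0.5,29.5)→(4.5,2)  cross = 0.5·2 − 4.5·29.5 = -131.7500; (r_i+r_j)·cross = 5·-131.7500 = -658.7500
edge 1: (4.5,2)→(14,19)  cross = 4.5·19 − 14·2 = 57.5000; (r_i+r_j)·cross = 18.5·57.5000 = 1063.7500
edge 2: (14,19)→(0.5,29.5)  cross = 14·29.5 − 0.5·19 = 403.5000; (r_i+r_j)·cross = 14.5·403.5000 = 5850.7500
Σcross = 329.2500 → A = |Σcross|/2 = 164.6250 mm²
Σ(r_i+r_j)·cross = 6255.7500 → first moment M = |Σ|/6 = 1042.6250
R_c = M/A = 1042.6250/164.6250 = 6.3333 mm
θ = 340° = 5.934119 rad
V = θ·R_c·A = 5.934119·6.3333·164.6250 = 6187.061 mm³

Volume = 6187.061 mm³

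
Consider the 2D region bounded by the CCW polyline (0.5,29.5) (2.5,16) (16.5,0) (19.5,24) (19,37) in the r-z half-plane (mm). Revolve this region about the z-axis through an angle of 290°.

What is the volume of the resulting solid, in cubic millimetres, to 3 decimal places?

Profile (r,z), 5 vertices: (0.5,29.5) (2.5,16) (16.5,0) (19.5,24) (19,37)
edge 0: (0.5,29.5)→(2.5,16)  cross = 0.5·16 − 2.5·29.5 = -65.7500; (r_i+r_j)·cross = 3·-65.7500 = -197.2500
edge 1: (2.5,16)→(16.5,0)  cross = 2.5·0 − 16.5·16 = -264.0000; (r_i+r_j)·cross = 19·-264.0000 = -5016.0000
edge 2: (16.5,0)→(19.5,24)  cross = 16.5·24 − 19.5·0 = 396.0000; (r_i+r_j)·cross = 36·396.0000 = 14256.0000
edge 3: (19.5,24)→(19,37)  cross = 19.5·37 − 19·24 = 265.5000; (r_i+r_j)·cross = 38.5·265.5000 = 10221.7500
edge 4: (19,37)→(0.5,29.5)  cross = 19·29.5 − 0.5·37 = 542.0000; (r_i+r_j)·cross = 19.5·542.0000 = 10569.0000
Σcross = 873.7500 → A = |Σcross|/2 = 436.8750 mm²
Σ(r_i+r_j)·cross = 29833.5000 → first moment M = |Σ|/6 = 4972.2500
R_c = M/A = 4972.2500/436.8750 = 11.3814 mm
θ = 290° = 5.061455 rad
V = θ·R_c·A = 5.061455·11.3814·436.8750 = 25166.819 mm³

Volume = 25166.819 mm³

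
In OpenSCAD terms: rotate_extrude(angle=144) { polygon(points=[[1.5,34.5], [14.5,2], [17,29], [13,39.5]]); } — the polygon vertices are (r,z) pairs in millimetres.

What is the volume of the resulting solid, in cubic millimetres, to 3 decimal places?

Profile (r,z), 4 vertices: (1.5,34.5) (14.5,2) (17,29) (13,39.5)
edge 0: (1.5,34.5)→(14.5,2)  cross = 1.5·2 − 14.5·34.5 = -497.2500; (r_i+r_j)·cross = 16·-497.2500 = -7956.0000
edge 1: (14.5,2)→(17,29)  cross = 14.5·29 − 17·2 = 386.5000; (r_i+r_j)·cross = 31.5·386.5000 = 12174.7500
edge 2: (17,29)→(13,39.5)  cross = 17·39.5 − 13·29 = 294.5000; (r_i+r_j)·cross = 30·294.5000 = 8835.0000
edge 3: (13,39.5)→(1.5,34.5)  cross = 13·34.5 − 1.5·39.5 = 389.2500; (r_i+r_j)·cross = 14.5·389.2500 = 5644.1250
Σcross = 573.0000 → A = |Σcross|/2 = 286.5000 mm²
Σ(r_i+r_j)·cross = 18697.8750 → first moment M = |Σ|/6 = 3116.3125
R_c = M/A = 3116.3125/286.5000 = 10.8772 mm
θ = 144° = 2.513274 rad
V = θ·R_c·A = 2.513274·10.8772·286.5000 = 7832.148 mm³

Volume = 7832.148 mm³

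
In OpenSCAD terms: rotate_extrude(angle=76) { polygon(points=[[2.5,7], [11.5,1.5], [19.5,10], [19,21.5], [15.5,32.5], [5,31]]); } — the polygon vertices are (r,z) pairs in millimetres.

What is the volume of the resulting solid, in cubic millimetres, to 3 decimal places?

Volume = 5840.084 mm³

Profile (r,z), 6 vertices: (2.5,7) (11.5,1.5) (19.5,10) (19,21.5) (15.5,32.5) (5,31)
edge 0: (2.5,7)→(11.5,1.5)  cross = 2.5·1.5 − 11.5·7 = -76.7500; (r_i+r_j)·cross = 14·-76.7500 = -1074.5000
edge 1: (11.5,1.5)→(19.5,10)  cross = 11.5·10 − 19.5·1.5 = 85.7500; (r_i+r_j)·cross = 31·85.7500 = 2658.2500
edge 2: (19.5,10)→(19,21.5)  cross = 19.5·21.5 − 19·10 = 229.2500; (r_i+r_j)·cross = 38.5·229.2500 = 8826.1250
edge 3: (19,21.5)→(15.5,32.5)  cross = 19·32.5 − 15.5·21.5 = 284.2500; (r_i+r_j)·cross = 34.5·284.2500 = 9806.6250
edge 4: (15.5,32.5)→(5,31)  cross = 15.5·31 − 5·32.5 = 318.0000; (r_i+r_j)·cross = 20.5·318.0000 = 6519.0000
edge 5: (5,31)→(2.5,7)  cross = 5·7 − 2.5·31 = -42.5000; (r_i+r_j)·cross = 7.5·-42.5000 = -318.7500
Σcross = 798.0000 → A = |Σcross|/2 = 399.0000 mm²
Σ(r_i+r_j)·cross = 26416.7500 → first moment M = |Σ|/6 = 4402.7917
R_c = M/A = 4402.7917/399.0000 = 11.0346 mm
θ = 76° = 1.326450 rad
V = θ·R_c·A = 1.326450·11.0346·399.0000 = 5840.084 mm³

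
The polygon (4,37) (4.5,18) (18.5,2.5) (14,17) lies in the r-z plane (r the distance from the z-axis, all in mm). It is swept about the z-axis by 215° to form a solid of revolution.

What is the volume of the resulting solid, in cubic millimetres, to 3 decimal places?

Profile (r,z), 4 vertices: (4,37) (4.5,18) (18.5,2.5) (14,17)
edge 0: (4,37)→(4.5,18)  cross = 4·18 − 4.5·37 = -94.5000; (r_i+r_j)·cross = 8.5·-94.5000 = -803.2500
edge 1: (4.5,18)→(18.5,2.5)  cross = 4.5·2.5 − 18.5·18 = -321.7500; (r_i+r_j)·cross = 23·-321.7500 = -7400.2500
edge 2: (18.5,2.5)→(14,17)  cross = 18.5·17 − 14·2.5 = 279.5000; (r_i+r_j)·cross = 32.5·279.5000 = 9083.7500
edge 3: (14,17)→(4,37)  cross = 14·37 − 4·17 = 450.0000; (r_i+r_j)·cross = 18·450.0000 = 8100.0000
Σcross = 313.2500 → A = |Σcross|/2 = 156.6250 mm²
Σ(r_i+r_j)·cross = 8980.2500 → first moment M = |Σ|/6 = 1496.7083
R_c = M/A = 1496.7083/156.6250 = 9.5560 mm
θ = 215° = 3.752458 rad
V = θ·R_c·A = 3.752458·9.5560·156.6250 = 5616.335 mm³

Volume = 5616.335 mm³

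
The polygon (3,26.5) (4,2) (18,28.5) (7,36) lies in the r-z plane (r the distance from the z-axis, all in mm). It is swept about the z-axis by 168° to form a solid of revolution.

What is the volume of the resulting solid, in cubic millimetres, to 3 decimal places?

Volume = 6354.709 mm³

Profile (r,z), 4 vertices: (3,26.5) (4,2) (18,28.5) (7,36)
edge 0: (3,26.5)→(4,2)  cross = 3·2 − 4·26.5 = -100.0000; (r_i+r_j)·cross = 7·-100.0000 = -700.0000
edge 1: (4,2)→(18,28.5)  cross = 4·28.5 − 18·2 = 78.0000; (r_i+r_j)·cross = 22·78.0000 = 1716.0000
edge 2: (18,28.5)→(7,36)  cross = 18·36 − 7·28.5 = 448.5000; (r_i+r_j)·cross = 25·448.5000 = 11212.5000
edge 3: (7,36)→(3,26.5)  cross = 7·26.5 − 3·36 = 77.5000; (r_i+r_j)·cross = 10·77.5000 = 775.0000
Σcross = 504.0000 → A = |Σcross|/2 = 252.0000 mm²
Σ(r_i+r_j)·cross = 13003.5000 → first moment M = |Σ|/6 = 2167.2500
R_c = M/A = 2167.2500/252.0000 = 8.6002 mm
θ = 168° = 2.932153 rad
V = θ·R_c·A = 2.932153·8.6002·252.0000 = 6354.709 mm³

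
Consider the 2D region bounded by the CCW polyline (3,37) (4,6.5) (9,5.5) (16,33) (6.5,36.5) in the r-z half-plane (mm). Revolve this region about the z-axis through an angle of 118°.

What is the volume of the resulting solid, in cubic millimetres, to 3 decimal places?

Volume = 4602.699 mm³

Profile (r,z), 5 vertices: (3,37) (4,6.5) (9,5.5) (16,33) (6.5,36.5)
edge 0: (3,37)→(4,6.5)  cross = 3·6.5 − 4·37 = -128.5000; (r_i+r_j)·cross = 7·-128.5000 = -899.5000
edge 1: (4,6.5)→(9,5.5)  cross = 4·5.5 − 9·6.5 = -36.5000; (r_i+r_j)·cross = 13·-36.5000 = -474.5000
edge 2: (9,5.5)→(16,33)  cross = 9·33 − 16·5.5 = 209.0000; (r_i+r_j)·cross = 25·209.0000 = 5225.0000
edge 3: (16,33)→(6.5,36.5)  cross = 16·36.5 − 6.5·33 = 369.5000; (r_i+r_j)·cross = 22.5·369.5000 = 8313.7500
edge 4: (6.5,36.5)→(3,37)  cross = 6.5·37 − 3·36.5 = 131.0000; (r_i+r_j)·cross = 9.5·131.0000 = 1244.5000
Σcross = 544.5000 → A = |Σcross|/2 = 272.2500 mm²
Σ(r_i+r_j)·cross = 13409.2500 → first moment M = |Σ|/6 = 2234.8750
R_c = M/A = 2234.8750/272.2500 = 8.2089 mm
θ = 118° = 2.059489 rad
V = θ·R_c·A = 2.059489·8.2089·272.2500 = 4602.699 mm³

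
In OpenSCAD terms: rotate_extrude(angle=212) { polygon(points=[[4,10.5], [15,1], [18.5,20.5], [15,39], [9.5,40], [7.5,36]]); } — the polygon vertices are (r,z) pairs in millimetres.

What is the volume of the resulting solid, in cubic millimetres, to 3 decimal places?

Profile (r,z), 6 vertices: (4,10.5) (15,1) (18.5,20.5) (15,39) (9.5,40) (7.5,36)
edge 0: (4,10.5)→(15,1)  cross = 4·1 − 15·10.5 = -153.5000; (r_i+r_j)·cross = 19·-153.5000 = -2916.5000
edge 1: (15,1)→(18.5,20.5)  cross = 15·20.5 − 18.5·1 = 289.0000; (r_i+r_j)·cross = 33.5·289.0000 = 9681.5000
edge 2: (18.5,20.5)→(15,39)  cross = 18.5·39 − 15·20.5 = 414.0000; (r_i+r_j)·cross = 33.5·414.0000 = 13869.0000
edge 3: (15,39)→(9.5,40)  cross = 15·40 − 9.5·39 = 229.5000; (r_i+r_j)·cross = 24.5·229.5000 = 5622.7500
edge 4: (9.5,40)→(7.5,36)  cross = 9.5·36 − 7.5·40 = 42.0000; (r_i+r_j)·cross = 17·42.0000 = 714.0000
edge 5: (7.5,36)→(4,10.5)  cross = 7.5·10.5 − 4·36 = -65.2500; (r_i+r_j)·cross = 11.5·-65.2500 = -750.3750
Σcross = 755.7500 → A = |Σcross|/2 = 377.8750 mm²
Σ(r_i+r_j)·cross = 26220.3750 → first moment M = |Σ|/6 = 4370.0625
R_c = M/A = 4370.0625/377.8750 = 11.5648 mm
θ = 212° = 3.700098 rad
V = θ·R_c·A = 3.700098·11.5648·377.8750 = 16169.660 mm³

Volume = 16169.660 mm³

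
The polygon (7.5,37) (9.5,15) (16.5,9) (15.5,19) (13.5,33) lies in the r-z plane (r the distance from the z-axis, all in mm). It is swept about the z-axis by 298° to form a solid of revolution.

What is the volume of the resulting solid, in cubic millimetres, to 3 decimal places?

Volume = 8651.132 mm³

Profile (r,z), 5 vertices: (7.5,37) (9.5,15) (16.5,9) (15.5,19) (13.5,33)
edge 0: (7.5,37)→(9.5,15)  cross = 7.5·15 − 9.5·37 = -239.0000; (r_i+r_j)·cross = 17·-239.0000 = -4063.0000
edge 1: (9.5,15)→(16.5,9)  cross = 9.5·9 − 16.5·15 = -162.0000; (r_i+r_j)·cross = 26·-162.0000 = -4212.0000
edge 2: (16.5,9)→(15.5,19)  cross = 16.5·19 − 15.5·9 = 174.0000; (r_i+r_j)·cross = 32·174.0000 = 5568.0000
edge 3: (15.5,19)→(13.5,33)  cross = 15.5·33 − 13.5·19 = 255.0000; (r_i+r_j)·cross = 29·255.0000 = 7395.0000
edge 4: (13.5,33)→(7.5,37)  cross = 13.5·37 − 7.5·33 = 252.0000; (r_i+r_j)·cross = 21·252.0000 = 5292.0000
Σcross = 280.0000 → A = |Σcross|/2 = 140.0000 mm²
Σ(r_i+r_j)·cross = 9980.0000 → first moment M = |Σ|/6 = 1663.3333
R_c = M/A = 1663.3333/140.0000 = 11.8810 mm
θ = 298° = 5.201081 rad
V = θ·R_c·A = 5.201081·11.8810·140.0000 = 8651.132 mm³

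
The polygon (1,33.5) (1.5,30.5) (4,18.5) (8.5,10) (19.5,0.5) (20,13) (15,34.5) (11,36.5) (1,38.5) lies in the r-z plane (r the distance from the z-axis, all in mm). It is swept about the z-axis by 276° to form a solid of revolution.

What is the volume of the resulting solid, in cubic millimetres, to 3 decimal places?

Volume = 22938.169 mm³

Profile (r,z), 9 vertices: (1,33.5) (1.5,30.5) (4,18.5) (8.5,10) (19.5,0.5) (20,13) (15,34.5) (11,36.5) (1,38.5)
edge 0: (1,33.5)→(1.5,30.5)  cross = 1·30.5 − 1.5·33.5 = -19.7500; (r_i+r_j)·cross = 2.5·-19.7500 = -49.3750
edge 1: (1.5,30.5)→(4,18.5)  cross = 1.5·18.5 − 4·30.5 = -94.2500; (r_i+r_j)·cross = 5.5·-94.2500 = -518.3750
edge 2: (4,18.5)→(8.5,10)  cross = 4·10 − 8.5·18.5 = -117.2500; (r_i+r_j)·cross = 12.5·-117.2500 = -1465.6250
edge 3: (8.5,10)→(19.5,0.5)  cross = 8.5·0.5 − 19.5·10 = -190.7500; (r_i+r_j)·cross = 28·-190.7500 = -5341.0000
edge 4: (19.5,0.5)→(20,13)  cross = 19.5·13 − 20·0.5 = 243.5000; (r_i+r_j)·cross = 39.5·243.5000 = 9618.2500
edge 5: (20,13)→(15,34.5)  cross = 20·34.5 − 15·13 = 495.0000; (r_i+r_j)·cross = 35·495.0000 = 17325.0000
edge 6: (15,34.5)→(11,36.5)  cross = 15·36.5 − 11·34.5 = 168.0000; (r_i+r_j)·cross = 26·168.0000 = 4368.0000
edge 7: (11,36.5)→(1,38.5)  cross = 11·38.5 − 1·36.5 = 387.0000; (r_i+r_j)·cross = 12·387.0000 = 4644.0000
edge 8: (1,38.5)→(1,33.5)  cross = 1·33.5 − 1·38.5 = -5.0000; (r_i+r_j)·cross = 2·-5.0000 = -10.0000
Σcross = 866.5000 → A = |Σcross|/2 = 433.2500 mm²
Σ(r_i+r_j)·cross = 28570.8750 → first moment M = |Σ|/6 = 4761.8125
R_c = M/A = 4761.8125/433.2500 = 10.9909 mm
θ = 276° = 4.817109 rad
V = θ·R_c·A = 4.817109·10.9909·433.2500 = 22938.169 mm³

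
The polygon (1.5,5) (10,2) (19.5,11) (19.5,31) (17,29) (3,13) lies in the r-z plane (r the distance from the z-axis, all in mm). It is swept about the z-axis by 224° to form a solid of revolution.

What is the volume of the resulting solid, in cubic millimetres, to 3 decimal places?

Profile (r,z), 6 vertices: (1.5,5) (10,2) (19.5,11) (19.5,31) (17,29) (3,13)
edge 0: (1.5,5)→(10,2)  cross = 1.5·2 − 10·5 = -47.0000; (r_i+r_j)·cross = 11.5·-47.0000 = -540.5000
edge 1: (10,2)→(19.5,11)  cross = 10·11 − 19.5·2 = 71.0000; (r_i+r_j)·cross = 29.5·71.0000 = 2094.5000
edge 2: (19.5,11)→(19.5,31)  cross = 19.5·31 − 19.5·11 = 390.0000; (r_i+r_j)·cross = 39·390.0000 = 15210.0000
edge 3: (19.5,31)→(17,29)  cross = 19.5·29 − 17·31 = 38.5000; (r_i+r_j)·cross = 36.5·38.5000 = 1405.2500
edge 4: (17,29)→(3,13)  cross = 17·13 − 3·29 = 134.0000; (r_i+r_j)·cross = 20·134.0000 = 2680.0000
edge 5: (3,13)→(1.5,5)  cross = 3·5 − 1.5·13 = -4.5000; (r_i+r_j)·cross = 4.5·-4.5000 = -20.2500
Σcross = 582.0000 → A = |Σcross|/2 = 291.0000 mm²
Σ(r_i+r_j)·cross = 20829.0000 → first moment M = |Σ|/6 = 3471.5000
R_c = M/A = 3471.5000/291.0000 = 11.9296 mm
θ = 224° = 3.909538 rad
V = θ·R_c·A = 3.909538·11.9296·291.0000 = 13571.960 mm³

Volume = 13571.960 mm³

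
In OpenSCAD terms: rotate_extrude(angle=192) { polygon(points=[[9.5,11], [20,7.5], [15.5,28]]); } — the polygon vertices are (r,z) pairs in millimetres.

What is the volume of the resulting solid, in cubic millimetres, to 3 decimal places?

Volume = 5013.982 mm³

Profile (r,z), 3 vertices: (9.5,11) (20,7.5) (15.5,28)
edge 0: (9.5,11)→(20,7.5)  cross = 9.5·7.5 − 20·11 = -148.7500; (r_i+r_j)·cross = 29.5·-148.7500 = -4388.1250
edge 1: (20,7.5)→(15.5,28)  cross = 20·28 − 15.5·7.5 = 443.7500; (r_i+r_j)·cross = 35.5·443.7500 = 15753.1250
edge 2: (15.5,28)→(9.5,11)  cross = 15.5·11 − 9.5·28 = -95.5000; (r_i+r_j)·cross = 25·-95.5000 = -2387.5000
Σcross = 199.5000 → A = |Σcross|/2 = 99.7500 mm²
Σ(r_i+r_j)·cross = 8977.5000 → first moment M = |Σ|/6 = 1496.2500
R_c = M/A = 1496.2500/99.7500 = 15.0000 mm
θ = 192° = 3.351032 rad
V = θ·R_c·A = 3.351032·15.0000·99.7500 = 5013.982 mm³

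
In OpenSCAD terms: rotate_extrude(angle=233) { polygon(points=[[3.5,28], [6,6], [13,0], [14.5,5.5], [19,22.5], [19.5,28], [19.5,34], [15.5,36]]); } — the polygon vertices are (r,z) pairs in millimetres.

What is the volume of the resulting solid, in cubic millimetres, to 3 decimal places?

Volume = 18060.186 mm³

Profile (r,z), 8 vertices: (3.5,28) (6,6) (13,0) (14.5,5.5) (19,22.5) (19.5,28) (19.5,34) (15.5,36)
edge 0: (3.5,28)→(6,6)  cross = 3.5·6 − 6·28 = -147.0000; (r_i+r_j)·cross = 9.5·-147.0000 = -1396.5000
edge 1: (6,6)→(13,0)  cross = 6·0 − 13·6 = -78.0000; (r_i+r_j)·cross = 19·-78.0000 = -1482.0000
edge 2: (13,0)→(14.5,5.5)  cross = 13·5.5 − 14.5·0 = 71.5000; (r_i+r_j)·cross = 27.5·71.5000 = 1966.2500
edge 3: (14.5,5.5)→(19,22.5)  cross = 14.5·22.5 − 19·5.5 = 221.7500; (r_i+r_j)·cross = 33.5·221.7500 = 7428.6250
edge 4: (19,22.5)→(19.5,28)  cross = 19·28 − 19.5·22.5 = 93.2500; (r_i+r_j)·cross = 38.5·93.2500 = 3590.1250
edge 5: (19.5,28)→(19.5,34)  cross = 19.5·34 − 19.5·28 = 117.0000; (r_i+r_j)·cross = 39·117.0000 = 4563.0000
edge 6: (19.5,34)→(15.5,36)  cross = 19.5·36 − 15.5·34 = 175.0000; (r_i+r_j)·cross = 35·175.0000 = 6125.0000
edge 7: (15.5,36)→(3.5,28)  cross = 15.5·28 − 3.5·36 = 308.0000; (r_i+r_j)·cross = 19·308.0000 = 5852.0000
Σcross = 761.5000 → A = |Σcross|/2 = 380.7500 mm²
Σ(r_i+r_j)·cross = 26646.5000 → first moment M = |Σ|/6 = 4441.0833
R_c = M/A = 4441.0833/380.7500 = 11.6640 mm
θ = 233° = 4.066617 rad
V = θ·R_c·A = 4.066617·11.6640·380.7500 = 18060.186 mm³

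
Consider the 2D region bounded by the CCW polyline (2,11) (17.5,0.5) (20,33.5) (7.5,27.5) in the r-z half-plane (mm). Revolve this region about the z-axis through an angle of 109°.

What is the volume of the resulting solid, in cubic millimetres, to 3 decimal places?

Volume = 8355.380 mm³

Profile (r,z), 4 vertices: (2,11) (17.5,0.5) (20,33.5) (7.5,27.5)
edge 0: (2,11)→(17.5,0.5)  cross = 2·0.5 − 17.5·11 = -191.5000; (r_i+r_j)·cross = 19.5·-191.5000 = -3734.2500
edge 1: (17.5,0.5)→(20,33.5)  cross = 17.5·33.5 − 20·0.5 = 576.2500; (r_i+r_j)·cross = 37.5·576.2500 = 21609.3750
edge 2: (20,33.5)→(7.5,27.5)  cross = 20·27.5 − 7.5·33.5 = 298.7500; (r_i+r_j)·cross = 27.5·298.7500 = 8215.6250
edge 3: (7.5,27.5)→(2,11)  cross = 7.5·11 − 2·27.5 = 27.5000; (r_i+r_j)·cross = 9.5·27.5000 = 261.2500
Σcross = 711.0000 → A = |Σcross|/2 = 355.5000 mm²
Σ(r_i+r_j)·cross = 26352.0000 → first moment M = |Σ|/6 = 4392.0000
R_c = M/A = 4392.0000/355.5000 = 12.3544 mm
θ = 109° = 1.902409 rad
V = θ·R_c·A = 1.902409·12.3544·355.5000 = 8355.380 mm³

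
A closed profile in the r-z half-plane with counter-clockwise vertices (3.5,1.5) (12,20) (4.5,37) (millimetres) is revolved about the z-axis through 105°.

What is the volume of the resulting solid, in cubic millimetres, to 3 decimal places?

Profile (r,z), 3 vertices: (3.5,1.5) (12,20) (4.5,37)
edge 0: (3.5,1.5)→(12,20)  cross = 3.5·20 − 12·1.5 = 52.0000; (r_i+r_j)·cross = 15.5·52.0000 = 806.0000
edge 1: (12,20)→(4.5,37)  cross = 12·37 − 4.5·20 = 354.0000; (r_i+r_j)·cross = 16.5·354.0000 = 5841.0000
edge 2: (4.5,37)→(3.5,1.5)  cross = 4.5·1.5 − 3.5·37 = -122.7500; (r_i+r_j)·cross = 8·-122.7500 = -982.0000
Σcross = 283.2500 → A = |Σcross|/2 = 141.6250 mm²
Σ(r_i+r_j)·cross = 5665.0000 → first moment M = |Σ|/6 = 944.1667
R_c = M/A = 944.1667/141.6250 = 6.6667 mm
θ = 105° = 1.832596 rad
V = θ·R_c·A = 1.832596·6.6667·141.6250 = 1730.276 mm³

Volume = 1730.276 mm³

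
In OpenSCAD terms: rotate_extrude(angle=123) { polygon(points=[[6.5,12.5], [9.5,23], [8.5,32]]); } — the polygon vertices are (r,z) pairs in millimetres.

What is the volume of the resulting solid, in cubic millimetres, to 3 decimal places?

Profile (r,z), 3 vertices: (6.5,12.5) (9.5,23) (8.5,32)
edge 0: (6.5,12.5)→(9.5,23)  cross = 6.5·23 − 9.5·12.5 = 30.7500; (r_i+r_j)·cross = 16·30.7500 = 492.0000
edge 1: (9.5,23)→(8.5,32)  cross = 9.5·32 − 8.5·23 = 108.5000; (r_i+r_j)·cross = 18·108.5000 = 1953.0000
edge 2: (8.5,32)→(6.5,12.5)  cross = 8.5·12.5 − 6.5·32 = -101.7500; (r_i+r_j)·cross = 15·-101.7500 = -1526.2500
Σcross = 37.5000 → A = |Σcross|/2 = 18.7500 mm²
Σ(r_i+r_j)·cross = 918.7500 → first moment M = |Σ|/6 = 153.1250
R_c = M/A = 153.1250/18.7500 = 8.1667 mm
θ = 123° = 2.146755 rad
V = θ·R_c·A = 2.146755·8.1667·18.7500 = 328.722 mm³

Volume = 328.722 mm³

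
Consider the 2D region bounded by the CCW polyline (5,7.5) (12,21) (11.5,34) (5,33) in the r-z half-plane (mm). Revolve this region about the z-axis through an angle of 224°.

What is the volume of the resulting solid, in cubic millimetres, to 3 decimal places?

Volume = 4137.268 mm³

Profile (r,z), 4 vertices: (5,7.5) (12,21) (11.5,34) (5,33)
edge 0: (5,7.5)→(12,21)  cross = 5·21 − 12·7.5 = 15.0000; (r_i+r_j)·cross = 17·15.0000 = 255.0000
edge 1: (12,21)→(11.5,34)  cross = 12·34 − 11.5·21 = 166.5000; (r_i+r_j)·cross = 23.5·166.5000 = 3912.7500
edge 2: (11.5,34)→(5,33)  cross = 11.5·33 − 5·34 = 209.5000; (r_i+r_j)·cross = 16.5·209.5000 = 3456.7500
edge 3: (5,33)→(5,7.5)  cross = 5·7.5 − 5·33 = -127.5000; (r_i+r_j)·cross = 10·-127.5000 = -1275.0000
Σcross = 263.5000 → A = |Σcross|/2 = 131.7500 mm²
Σ(r_i+r_j)·cross = 6349.5000 → first moment M = |Σ|/6 = 1058.2500
R_c = M/A = 1058.2500/131.7500 = 8.0323 mm
θ = 224° = 3.909538 rad
V = θ·R_c·A = 3.909538·8.0323·131.7500 = 4137.268 mm³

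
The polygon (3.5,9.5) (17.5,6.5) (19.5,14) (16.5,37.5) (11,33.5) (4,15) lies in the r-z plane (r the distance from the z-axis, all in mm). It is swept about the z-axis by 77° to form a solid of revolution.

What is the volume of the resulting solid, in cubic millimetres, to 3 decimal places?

Profile (r,z), 6 vertices: (3.5,9.5) (17.5,6.5) (19.5,14) (16.5,37.5) (11,33.5) (4,15)
edge 0: (3.5,9.5)→(17.5,6.5)  cross = 3.5·6.5 − 17.5·9.5 = -143.5000; (r_i+r_j)·cross = 21·-143.5000 = -3013.5000
edge 1: (17.5,6.5)→(19.5,14)  cross = 17.5·14 − 19.5·6.5 = 118.2500; (r_i+r_j)·cross = 37·118.2500 = 4375.2500
edge 2: (19.5,14)→(16.5,37.5)  cross = 19.5·37.5 − 16.5·14 = 500.2500; (r_i+r_j)·cross = 36·500.2500 = 18009.0000
edge 3: (16.5,37.5)→(11,33.5)  cross = 16.5·33.5 − 11·37.5 = 140.2500; (r_i+r_j)·cross = 27.5·140.2500 = 3856.8750
edge 4: (11,33.5)→(4,15)  cross = 11·15 − 4·33.5 = 31.0000; (r_i+r_j)·cross = 15·31.0000 = 465.0000
edge 5: (4,15)→(3.5,9.5)  cross = 4·9.5 − 3.5·15 = -14.5000; (r_i+r_j)·cross = 7.5·-14.5000 = -108.7500
Σcross = 631.7500 → A = |Σcross|/2 = 315.8750 mm²
Σ(r_i+r_j)·cross = 23583.8750 → first moment M = |Σ|/6 = 3930.6458
R_c = M/A = 3930.6458/315.8750 = 12.4437 mm
θ = 77° = 1.343904 rad
V = θ·R_c·A = 1.343904·12.4437·315.8750 = 5282.409 mm³

Volume = 5282.409 mm³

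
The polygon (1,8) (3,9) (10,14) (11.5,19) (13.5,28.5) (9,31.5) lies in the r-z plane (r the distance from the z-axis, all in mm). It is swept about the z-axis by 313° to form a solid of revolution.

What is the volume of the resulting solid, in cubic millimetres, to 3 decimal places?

Volume = 5392.432 mm³

Profile (r,z), 6 vertices: (1,8) (3,9) (10,14) (11.5,19) (13.5,28.5) (9,31.5)
edge 0: (1,8)→(3,9)  cross = 1·9 − 3·8 = -15.0000; (r_i+r_j)·cross = 4·-15.0000 = -60.0000
edge 1: (3,9)→(10,14)  cross = 3·14 − 10·9 = -48.0000; (r_i+r_j)·cross = 13·-48.0000 = -624.0000
edge 2: (10,14)→(11.5,19)  cross = 10·19 − 11.5·14 = 29.0000; (r_i+r_j)·cross = 21.5·29.0000 = 623.5000
edge 3: (11.5,19)→(13.5,28.5)  cross = 11.5·28.5 − 13.5·19 = 71.2500; (r_i+r_j)·cross = 25·71.2500 = 1781.2500
edge 4: (13.5,28.5)→(9,31.5)  cross = 13.5·31.5 − 9·28.5 = 168.7500; (r_i+r_j)·cross = 22.5·168.7500 = 3796.8750
edge 5: (9,31.5)→(1,8)  cross = 9·8 − 1·31.5 = 40.5000; (r_i+r_j)·cross = 10·40.5000 = 405.0000
Σcross = 246.5000 → A = |Σcross|/2 = 123.2500 mm²
Σ(r_i+r_j)·cross = 5922.6250 → first moment M = |Σ|/6 = 987.1042
R_c = M/A = 987.1042/123.2500 = 8.0090 mm
θ = 313° = 5.462881 rad
V = θ·R_c·A = 5.462881·8.0090·123.2500 = 5392.432 mm³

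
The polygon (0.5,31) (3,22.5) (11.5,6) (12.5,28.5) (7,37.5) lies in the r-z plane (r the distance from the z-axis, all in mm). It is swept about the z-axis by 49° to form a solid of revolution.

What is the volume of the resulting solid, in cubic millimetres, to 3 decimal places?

Volume = 1286.559 mm³

Profile (r,z), 5 vertices: (0.5,31) (3,22.5) (11.5,6) (12.5,28.5) (7,37.5)
edge 0: (0.5,31)→(3,22.5)  cross = 0.5·22.5 − 3·31 = -81.7500; (r_i+r_j)·cross = 3.5·-81.7500 = -286.1250
edge 1: (3,22.5)→(11.5,6)  cross = 3·6 − 11.5·22.5 = -240.7500; (r_i+r_j)·cross = 14.5·-240.7500 = -3490.8750
edge 2: (11.5,6)→(12.5,28.5)  cross = 11.5·28.5 − 12.5·6 = 252.7500; (r_i+r_j)·cross = 24·252.7500 = 6066.0000
edge 3: (12.5,28.5)→(7,37.5)  cross = 12.5·37.5 − 7·28.5 = 269.2500; (r_i+r_j)·cross = 19.5·269.2500 = 5250.3750
edge 4: (7,37.5)→(0.5,31)  cross = 7·31 − 0.5·37.5 = 198.2500; (r_i+r_j)·cross = 7.5·198.2500 = 1486.8750
Σcross = 397.7500 → A = |Σcross|/2 = 198.8750 mm²
Σ(r_i+r_j)·cross = 9026.2500 → first moment M = |Σ|/6 = 1504.3750
R_c = M/A = 1504.3750/198.8750 = 7.5644 mm
θ = 49° = 0.855211 rad
V = θ·R_c·A = 0.855211·7.5644·198.8750 = 1286.559 mm³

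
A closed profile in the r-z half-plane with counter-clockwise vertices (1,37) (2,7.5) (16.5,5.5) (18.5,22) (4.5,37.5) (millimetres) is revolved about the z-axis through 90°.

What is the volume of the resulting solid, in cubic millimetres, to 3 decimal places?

Volume = 5562.484 mm³

Profile (r,z), 5 vertices: (1,37) (2,7.5) (16.5,5.5) (18.5,22) (4.5,37.5)
edge 0: (1,37)→(2,7.5)  cross = 1·7.5 − 2·37 = -66.5000; (r_i+r_j)·cross = 3·-66.5000 = -199.5000
edge 1: (2,7.5)→(16.5,5.5)  cross = 2·5.5 − 16.5·7.5 = -112.7500; (r_i+r_j)·cross = 18.5·-112.7500 = -2085.8750
edge 2: (16.5,5.5)→(18.5,22)  cross = 16.5·22 − 18.5·5.5 = 261.2500; (r_i+r_j)·cross = 35·261.2500 = 9143.7500
edge 3: (18.5,22)→(4.5,37.5)  cross = 18.5·37.5 − 4.5·22 = 594.7500; (r_i+r_j)·cross = 23·594.7500 = 13679.2500
edge 4: (4.5,37.5)→(1,37)  cross = 4.5·37 − 1·37.5 = 129.0000; (r_i+r_j)·cross = 5.5·129.0000 = 709.5000
Σcross = 805.7500 → A = |Σcross|/2 = 402.8750 mm²
Σ(r_i+r_j)·cross = 21247.1250 → first moment M = |Σ|/6 = 3541.1875
R_c = M/A = 3541.1875/402.8750 = 8.7898 mm
θ = 90° = 1.570796 rad
V = θ·R_c·A = 1.570796·8.7898·402.8750 = 5562.484 mm³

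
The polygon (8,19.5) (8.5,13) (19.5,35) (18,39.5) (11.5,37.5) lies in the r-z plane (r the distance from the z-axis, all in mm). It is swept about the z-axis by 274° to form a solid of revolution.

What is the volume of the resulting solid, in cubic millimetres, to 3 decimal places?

Volume = 8374.832 mm³

Profile (r,z), 5 vertices: (8,19.5) (8.5,13) (19.5,35) (18,39.5) (11.5,37.5)
edge 0: (8,19.5)→(8.5,13)  cross = 8·13 − 8.5·19.5 = -61.7500; (r_i+r_j)·cross = 16.5·-61.7500 = -1018.8750
edge 1: (8.5,13)→(19.5,35)  cross = 8.5·35 − 19.5·13 = 44.0000; (r_i+r_j)·cross = 28·44.0000 = 1232.0000
edge 2: (19.5,35)→(18,39.5)  cross = 19.5·39.5 − 18·35 = 140.2500; (r_i+r_j)·cross = 37.5·140.2500 = 5259.3750
edge 3: (18,39.5)→(11.5,37.5)  cross = 18·37.5 − 11.5·39.5 = 220.7500; (r_i+r_j)·cross = 29.5·220.7500 = 6512.1250
edge 4: (11.5,37.5)→(8,19.5)  cross = 11.5·19.5 − 8·37.5 = -75.7500; (r_i+r_j)·cross = 19.5·-75.7500 = -1477.1250
Σcross = 267.5000 → A = |Σcross|/2 = 133.7500 mm²
Σ(r_i+r_j)·cross = 10507.5000 → first moment M = |Σ|/6 = 1751.2500
R_c = M/A = 1751.2500/133.7500 = 13.0935 mm
θ = 274° = 4.782202 rad
V = θ·R_c·A = 4.782202·13.0935·133.7500 = 8374.832 mm³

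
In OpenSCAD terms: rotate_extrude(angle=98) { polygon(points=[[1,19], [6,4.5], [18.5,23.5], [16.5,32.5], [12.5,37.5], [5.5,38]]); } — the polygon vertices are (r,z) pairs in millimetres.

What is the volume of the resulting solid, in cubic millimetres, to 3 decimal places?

Volume = 5574.018 mm³

Profile (r,z), 6 vertices: (1,19) (6,4.5) (18.5,23.5) (16.5,32.5) (12.5,37.5) (5.5,38)
edge 0: (1,19)→(6,4.5)  cross = 1·4.5 − 6·19 = -109.5000; (r_i+r_j)·cross = 7·-109.5000 = -766.5000
edge 1: (6,4.5)→(18.5,23.5)  cross = 6·23.5 − 18.5·4.5 = 57.7500; (r_i+r_j)·cross = 24.5·57.7500 = 1414.8750
edge 2: (18.5,23.5)→(16.5,32.5)  cross = 18.5·32.5 − 16.5·23.5 = 213.5000; (r_i+r_j)·cross = 35·213.5000 = 7472.5000
edge 3: (16.5,32.5)→(12.5,37.5)  cross = 16.5·37.5 − 12.5·32.5 = 212.5000; (r_i+r_j)·cross = 29·212.5000 = 6162.5000
edge 4: (12.5,37.5)→(5.5,38)  cross = 12.5·38 − 5.5·37.5 = 268.7500; (r_i+r_j)·cross = 18·268.7500 = 4837.5000
edge 5: (5.5,38)→(1,19)  cross = 5.5·19 − 1·38 = 66.5000; (r_i+r_j)·cross = 6.5·66.5000 = 432.2500
Σcross = 709.5000 → A = |Σcross|/2 = 354.7500 mm²
Σ(r_i+r_j)·cross = 19553.1250 → first moment M = |Σ|/6 = 3258.8542
R_c = M/A = 3258.8542/354.7500 = 9.1863 mm
θ = 98° = 1.710423 rad
V = θ·R_c·A = 1.710423·9.1863·354.7500 = 5574.018 mm³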